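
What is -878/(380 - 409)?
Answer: 878/29 ≈ 30.276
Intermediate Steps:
-878/(380 - 409) = -878/(-29) = -878*(-1/29) = 878/29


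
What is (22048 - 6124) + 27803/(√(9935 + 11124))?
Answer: 15924 + 27803*√21059/21059 ≈ 16116.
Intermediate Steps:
(22048 - 6124) + 27803/(√(9935 + 11124)) = 15924 + 27803/(√21059) = 15924 + 27803*(√21059/21059) = 15924 + 27803*√21059/21059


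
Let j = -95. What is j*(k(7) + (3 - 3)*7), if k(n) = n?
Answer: -665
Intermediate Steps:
j*(k(7) + (3 - 3)*7) = -95*(7 + (3 - 3)*7) = -95*(7 + 0*7) = -95*(7 + 0) = -95*7 = -665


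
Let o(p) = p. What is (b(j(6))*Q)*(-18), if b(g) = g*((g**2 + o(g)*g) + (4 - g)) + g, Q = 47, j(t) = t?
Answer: -360396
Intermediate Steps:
b(g) = g + g*(4 - g + 2*g**2) (b(g) = g*((g**2 + g*g) + (4 - g)) + g = g*((g**2 + g**2) + (4 - g)) + g = g*(2*g**2 + (4 - g)) + g = g*(4 - g + 2*g**2) + g = g + g*(4 - g + 2*g**2))
(b(j(6))*Q)*(-18) = ((6*(5 - 1*6 + 2*6**2))*47)*(-18) = ((6*(5 - 6 + 2*36))*47)*(-18) = ((6*(5 - 6 + 72))*47)*(-18) = ((6*71)*47)*(-18) = (426*47)*(-18) = 20022*(-18) = -360396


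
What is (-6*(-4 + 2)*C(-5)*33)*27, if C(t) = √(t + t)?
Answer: 10692*I*√10 ≈ 33811.0*I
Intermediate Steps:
C(t) = √2*√t (C(t) = √(2*t) = √2*√t)
(-6*(-4 + 2)*C(-5)*33)*27 = (-6*(-4 + 2)*√2*√(-5)*33)*27 = (-(-12)*√2*(I*√5)*33)*27 = (-(-12)*I*√10*33)*27 = ((12*I*√10)*33)*27 = (396*I*√10)*27 = 10692*I*√10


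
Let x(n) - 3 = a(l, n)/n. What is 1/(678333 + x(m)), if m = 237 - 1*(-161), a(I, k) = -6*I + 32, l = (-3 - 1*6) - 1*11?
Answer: 199/134988940 ≈ 1.4742e-6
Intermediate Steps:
l = -20 (l = (-3 - 6) - 11 = -9 - 11 = -20)
a(I, k) = 32 - 6*I
m = 398 (m = 237 + 161 = 398)
x(n) = 3 + 152/n (x(n) = 3 + (32 - 6*(-20))/n = 3 + (32 + 120)/n = 3 + 152/n)
1/(678333 + x(m)) = 1/(678333 + (3 + 152/398)) = 1/(678333 + (3 + 152*(1/398))) = 1/(678333 + (3 + 76/199)) = 1/(678333 + 673/199) = 1/(134988940/199) = 199/134988940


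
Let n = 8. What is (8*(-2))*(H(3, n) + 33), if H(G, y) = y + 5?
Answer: -736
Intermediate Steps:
H(G, y) = 5 + y
(8*(-2))*(H(3, n) + 33) = (8*(-2))*((5 + 8) + 33) = -16*(13 + 33) = -16*46 = -736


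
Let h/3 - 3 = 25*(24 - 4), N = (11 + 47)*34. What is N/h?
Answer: 1972/1509 ≈ 1.3068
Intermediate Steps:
N = 1972 (N = 58*34 = 1972)
h = 1509 (h = 9 + 3*(25*(24 - 4)) = 9 + 3*(25*20) = 9 + 3*500 = 9 + 1500 = 1509)
N/h = 1972/1509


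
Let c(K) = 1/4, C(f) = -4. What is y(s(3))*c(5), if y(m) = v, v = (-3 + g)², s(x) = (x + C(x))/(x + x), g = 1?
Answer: 1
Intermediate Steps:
s(x) = (-4 + x)/(2*x) (s(x) = (x - 4)/(x + x) = (-4 + x)/((2*x)) = (-4 + x)*(1/(2*x)) = (-4 + x)/(2*x))
v = 4 (v = (-3 + 1)² = (-2)² = 4)
y(m) = 4
c(K) = ¼
y(s(3))*c(5) = 4*(¼) = 1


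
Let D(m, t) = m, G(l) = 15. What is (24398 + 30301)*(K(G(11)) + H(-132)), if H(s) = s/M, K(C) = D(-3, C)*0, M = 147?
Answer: -2406756/49 ≈ -49118.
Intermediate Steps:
K(C) = 0 (K(C) = -3*0 = 0)
H(s) = s/147
(24398 + 30301)*(K(G(11)) + H(-132)) = (24398 + 30301)*(0 + (1/147)*(-132)) = 54699*(0 - 44/49) = 54699*(-44/49) = -2406756/49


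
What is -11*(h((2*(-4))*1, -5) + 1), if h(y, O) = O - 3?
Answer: 77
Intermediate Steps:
h(y, O) = -3 + O
-11*(h((2*(-4))*1, -5) + 1) = -11*((-3 - 5) + 1) = -11*(-8 + 1) = -11*(-7) = 77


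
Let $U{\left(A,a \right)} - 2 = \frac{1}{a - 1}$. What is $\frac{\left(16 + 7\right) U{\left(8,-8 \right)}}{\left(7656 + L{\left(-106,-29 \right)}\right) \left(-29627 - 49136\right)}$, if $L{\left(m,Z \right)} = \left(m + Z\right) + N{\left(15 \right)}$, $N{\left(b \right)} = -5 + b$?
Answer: $- \frac{23}{314028081} \approx -7.3242 \cdot 10^{-8}$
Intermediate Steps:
$U{\left(A,a \right)} = 2 + \frac{1}{-1 + a}$ ($U{\left(A,a \right)} = 2 + \frac{1}{a - 1} = 2 + \frac{1}{-1 + a}$)
$L{\left(m,Z \right)} = 10 + Z + m$ ($L{\left(m,Z \right)} = \left(m + Z\right) + \left(-5 + 15\right) = \left(Z + m\right) + 10 = 10 + Z + m$)
$\frac{\left(16 + 7\right) U{\left(8,-8 \right)}}{\left(7656 + L{\left(-106,-29 \right)}\right) \left(-29627 - 49136\right)} = \frac{\left(16 + 7\right) \frac{-1 + 2 \left(-8\right)}{-1 - 8}}{\left(7656 - 125\right) \left(-29627 - 49136\right)} = \frac{23 \frac{-1 - 16}{-9}}{\left(7656 - 125\right) \left(-78763\right)} = \frac{23 \left(\left(- \frac{1}{9}\right) \left(-17\right)\right)}{7531 \left(-78763\right)} = \frac{23 \cdot \frac{17}{9}}{-593164153} = \frac{391}{9} \left(- \frac{1}{593164153}\right) = - \frac{23}{314028081}$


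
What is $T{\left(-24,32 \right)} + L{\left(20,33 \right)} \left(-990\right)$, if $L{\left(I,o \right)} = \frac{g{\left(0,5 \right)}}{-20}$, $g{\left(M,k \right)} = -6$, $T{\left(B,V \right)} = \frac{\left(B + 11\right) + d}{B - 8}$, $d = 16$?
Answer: $- \frac{9507}{32} \approx -297.09$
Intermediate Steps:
$T{\left(B,V \right)} = \frac{27 + B}{-8 + B}$ ($T{\left(B,V \right)} = \frac{\left(B + 11\right) + 16}{B - 8} = \frac{\left(11 + B\right) + 16}{-8 + B} = \frac{27 + B}{-8 + B}$)
$L{\left(I,o \right)} = \frac{3}{10}$ ($L{\left(I,o \right)} = - \frac{6}{-20} = \left(-6\right) \left(- \frac{1}{20}\right) = \frac{3}{10}$)
$T{\left(-24,32 \right)} + L{\left(20,33 \right)} \left(-990\right) = \frac{27 - 24}{-8 - 24} + \frac{3}{10} \left(-990\right) = \frac{1}{-32} \cdot 3 - 297 = \left(- \frac{1}{32}\right) 3 - 297 = - \frac{3}{32} - 297 = - \frac{9507}{32}$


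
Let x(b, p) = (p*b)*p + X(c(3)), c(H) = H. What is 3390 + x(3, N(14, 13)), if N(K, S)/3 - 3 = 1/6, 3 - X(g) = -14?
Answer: 14711/4 ≈ 3677.8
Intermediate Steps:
X(g) = 17 (X(g) = 3 - 1*(-14) = 3 + 14 = 17)
N(K, S) = 19/2 (N(K, S) = 9 + 3/6 = 9 + 3*(⅙) = 9 + ½ = 19/2)
x(b, p) = 17 + b*p² (x(b, p) = (p*b)*p + 17 = (b*p)*p + 17 = b*p² + 17 = 17 + b*p²)
3390 + x(3, N(14, 13)) = 3390 + (17 + 3*(19/2)²) = 3390 + (17 + 3*(361/4)) = 3390 + (17 + 1083/4) = 3390 + 1151/4 = 14711/4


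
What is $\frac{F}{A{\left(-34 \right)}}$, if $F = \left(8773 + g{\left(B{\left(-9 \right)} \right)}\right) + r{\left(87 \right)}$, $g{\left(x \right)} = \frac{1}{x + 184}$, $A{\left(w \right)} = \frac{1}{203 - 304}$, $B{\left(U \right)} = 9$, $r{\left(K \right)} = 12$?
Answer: $- \frac{171246106}{193} \approx -8.8729 \cdot 10^{5}$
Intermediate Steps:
$A{\left(w \right)} = - \frac{1}{101}$ ($A{\left(w \right)} = \frac{1}{-101} = - \frac{1}{101}$)
$g{\left(x \right)} = \frac{1}{184 + x}$
$F = \frac{1695506}{193}$ ($F = \left(8773 + \frac{1}{184 + 9}\right) + 12 = \left(8773 + \frac{1}{193}\right) + 12 = \frac{1693190}{193} + 12 = \frac{1695506}{193} \approx 8785.0$)
$\frac{F}{A{\left(-34 \right)}} = \frac{1695506}{193 \left(- \frac{1}{101}\right)} = \frac{1695506}{193} \left(-101\right) = - \frac{171246106}{193}$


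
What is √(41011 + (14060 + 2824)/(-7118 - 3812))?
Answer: √1224797617945/5465 ≈ 202.51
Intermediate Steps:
√(41011 + (14060 + 2824)/(-7118 - 3812)) = √(41011 + 16884/(-10930)) = √(41011 + 16884*(-1/10930)) = √(41011 - 8442/5465) = √(224116673/5465) = √1224797617945/5465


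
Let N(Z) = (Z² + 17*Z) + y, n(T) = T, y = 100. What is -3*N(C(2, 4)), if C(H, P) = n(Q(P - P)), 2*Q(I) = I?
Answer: -300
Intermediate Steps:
Q(I) = I/2
C(H, P) = 0 (C(H, P) = (P - P)/2 = (½)*0 = 0)
N(Z) = 100 + Z² + 17*Z (N(Z) = (Z² + 17*Z) + 100 = 100 + Z² + 17*Z)
-3*N(C(2, 4)) = -3*(100 + 0² + 17*0) = -3*(100 + 0 + 0) = -3*100 = -300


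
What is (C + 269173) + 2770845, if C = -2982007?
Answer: 58011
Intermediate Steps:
(C + 269173) + 2770845 = (-2982007 + 269173) + 2770845 = -2712834 + 2770845 = 58011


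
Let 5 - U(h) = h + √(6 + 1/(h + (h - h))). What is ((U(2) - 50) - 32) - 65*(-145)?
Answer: 9346 - √26/2 ≈ 9343.5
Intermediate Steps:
U(h) = 5 - h - √(6 + 1/h) (U(h) = 5 - (h + √(6 + 1/(h + (h - h)))) = 5 - (h + √(6 + 1/(h + 0))) = 5 - (h + √(6 + 1/h)) = 5 + (-h - √(6 + 1/h)) = 5 - h - √(6 + 1/h))
((U(2) - 50) - 32) - 65*(-145) = (((5 - 1*2 - √(6 + 1/2)) - 50) - 32) - 65*(-145) = (((5 - 2 - √(6 + ½)) - 50) - 32) + 9425 = (((5 - 2 - √(13/2)) - 50) - 32) + 9425 = (((5 - 2 - √26/2) - 50) - 32) + 9425 = (((3 - √26/2) - 50) - 32) + 9425 = ((-47 - √26/2) - 32) + 9425 = (-79 - √26/2) + 9425 = 9346 - √26/2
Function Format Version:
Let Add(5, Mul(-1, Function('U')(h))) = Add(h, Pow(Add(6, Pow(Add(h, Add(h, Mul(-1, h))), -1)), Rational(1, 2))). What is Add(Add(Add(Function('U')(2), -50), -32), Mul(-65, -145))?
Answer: Add(9346, Mul(Rational(-1, 2), Pow(26, Rational(1, 2)))) ≈ 9343.5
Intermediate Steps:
Function('U')(h) = Add(5, Mul(-1, h), Mul(-1, Pow(Add(6, Pow(h, -1)), Rational(1, 2)))) (Function('U')(h) = Add(5, Mul(-1, Add(h, Pow(Add(6, Pow(Add(h, Add(h, Mul(-1, h))), -1)), Rational(1, 2))))) = Add(5, Mul(-1, Add(h, Pow(Add(6, Pow(Add(h, 0), -1)), Rational(1, 2))))) = Add(5, Mul(-1, Add(h, Pow(Add(6, Pow(h, -1)), Rational(1, 2))))) = Add(5, Add(Mul(-1, h), Mul(-1, Pow(Add(6, Pow(h, -1)), Rational(1, 2))))) = Add(5, Mul(-1, h), Mul(-1, Pow(Add(6, Pow(h, -1)), Rational(1, 2)))))
Add(Add(Add(Function('U')(2), -50), -32), Mul(-65, -145)) = Add(Add(Add(Add(5, Mul(-1, 2), Mul(-1, Pow(Add(6, Pow(2, -1)), Rational(1, 2)))), -50), -32), Mul(-65, -145)) = Add(Add(Add(Add(5, -2, Mul(-1, Pow(Add(6, Rational(1, 2)), Rational(1, 2)))), -50), -32), 9425) = Add(Add(Add(Add(5, -2, Mul(-1, Pow(Rational(13, 2), Rational(1, 2)))), -50), -32), 9425) = Add(Add(Add(Add(5, -2, Mul(-1, Mul(Rational(1, 2), Pow(26, Rational(1, 2))))), -50), -32), 9425) = Add(Add(Add(Add(5, -2, Mul(Rational(-1, 2), Pow(26, Rational(1, 2)))), -50), -32), 9425) = Add(Add(Add(Add(3, Mul(Rational(-1, 2), Pow(26, Rational(1, 2)))), -50), -32), 9425) = Add(Add(Add(-47, Mul(Rational(-1, 2), Pow(26, Rational(1, 2)))), -32), 9425) = Add(Add(-79, Mul(Rational(-1, 2), Pow(26, Rational(1, 2)))), 9425) = Add(9346, Mul(Rational(-1, 2), Pow(26, Rational(1, 2))))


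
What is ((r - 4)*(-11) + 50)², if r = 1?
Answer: 6889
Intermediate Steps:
((r - 4)*(-11) + 50)² = ((1 - 4)*(-11) + 50)² = (-3*(-11) + 50)² = (33 + 50)² = 83² = 6889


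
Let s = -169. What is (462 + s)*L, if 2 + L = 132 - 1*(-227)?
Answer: 104601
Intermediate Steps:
L = 357 (L = -2 + (132 - 1*(-227)) = -2 + (132 + 227) = -2 + 359 = 357)
(462 + s)*L = (462 - 169)*357 = 293*357 = 104601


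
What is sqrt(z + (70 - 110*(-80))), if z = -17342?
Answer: 2*I*sqrt(2118) ≈ 92.043*I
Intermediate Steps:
sqrt(z + (70 - 110*(-80))) = sqrt(-17342 + (70 - 110*(-80))) = sqrt(-17342 + (70 + 8800)) = sqrt(-17342 + 8870) = sqrt(-8472) = 2*I*sqrt(2118)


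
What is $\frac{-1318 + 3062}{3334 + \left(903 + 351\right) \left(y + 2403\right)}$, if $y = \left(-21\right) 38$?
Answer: $\frac{436}{504001} \approx 0.00086508$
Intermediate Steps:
$y = -798$
$\frac{-1318 + 3062}{3334 + \left(903 + 351\right) \left(y + 2403\right)} = \frac{-1318 + 3062}{3334 + \left(903 + 351\right) \left(-798 + 2403\right)} = \frac{1744}{3334 + 1254 \cdot 1605} = \frac{1744}{3334 + 2012670} = \frac{1744}{2016004} = 1744 \cdot \frac{1}{2016004} = \frac{436}{504001}$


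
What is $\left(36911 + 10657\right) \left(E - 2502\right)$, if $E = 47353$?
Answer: $2133472368$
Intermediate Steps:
$\left(36911 + 10657\right) \left(E - 2502\right) = \left(36911 + 10657\right) \left(47353 - 2502\right) = 47568 \cdot 44851 = 2133472368$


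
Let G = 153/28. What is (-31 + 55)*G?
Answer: 918/7 ≈ 131.14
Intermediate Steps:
G = 153/28 (G = 153*(1/28) = 153/28 ≈ 5.4643)
(-31 + 55)*G = (-31 + 55)*(153/28) = 24*(153/28) = 918/7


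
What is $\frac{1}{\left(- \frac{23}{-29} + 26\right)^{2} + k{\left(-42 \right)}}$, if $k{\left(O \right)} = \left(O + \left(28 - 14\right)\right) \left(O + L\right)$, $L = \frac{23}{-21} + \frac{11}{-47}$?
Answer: $\frac{118581}{228990613} \approx 0.00051784$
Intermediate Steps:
$L = - \frac{1312}{987}$ ($L = 23 \left(- \frac{1}{21}\right) + 11 \left(- \frac{1}{47}\right) = - \frac{23}{21} - \frac{11}{47} = - \frac{1312}{987} \approx -1.3293$)
$k{\left(O \right)} = \left(14 + O\right) \left(- \frac{1312}{987} + O\right)$ ($k{\left(O \right)} = \left(O + \left(28 - 14\right)\right) \left(O - \frac{1312}{987}\right) = \left(O + \left(28 - 14\right)\right) \left(- \frac{1312}{987} + O\right) = \left(O + 14\right) \left(- \frac{1312}{987} + O\right) = \left(14 + O\right) \left(- \frac{1312}{987} + O\right)$)
$\frac{1}{\left(- \frac{23}{-29} + 26\right)^{2} + k{\left(-42 \right)}} = \frac{1}{\left(- \frac{23}{-29} + 26\right)^{2} + \left(- \frac{2624}{141} + \left(-42\right)^{2} + \frac{12506}{987} \left(-42\right)\right)} = \frac{1}{\left(\left(-23\right) \left(- \frac{1}{29}\right) + 26\right)^{2} - - \frac{171064}{141}} = \frac{1}{\left(\frac{23}{29} + 26\right)^{2} + \frac{171064}{141}} = \frac{1}{\left(\frac{777}{29}\right)^{2} + \frac{171064}{141}} = \frac{1}{\frac{603729}{841} + \frac{171064}{141}} = \frac{1}{\frac{228990613}{118581}} = \frac{118581}{228990613}$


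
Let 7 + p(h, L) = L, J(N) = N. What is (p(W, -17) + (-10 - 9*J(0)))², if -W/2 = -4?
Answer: 1156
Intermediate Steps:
W = 8 (W = -2*(-4) = 8)
p(h, L) = -7 + L
(p(W, -17) + (-10 - 9*J(0)))² = ((-7 - 17) + (-10 - 9*0))² = (-24 + (-10 + 0))² = (-24 - 10)² = (-34)² = 1156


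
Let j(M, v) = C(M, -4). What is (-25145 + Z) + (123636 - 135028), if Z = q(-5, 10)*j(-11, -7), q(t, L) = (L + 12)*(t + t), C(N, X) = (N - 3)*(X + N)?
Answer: -82737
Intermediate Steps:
C(N, X) = (-3 + N)*(N + X)
q(t, L) = 2*t*(12 + L) (q(t, L) = (12 + L)*(2*t) = 2*t*(12 + L))
j(M, v) = 12 + M**2 - 7*M (j(M, v) = M**2 - 3*M - 3*(-4) + M*(-4) = M**2 - 3*M + 12 - 4*M = 12 + M**2 - 7*M)
Z = -46200 (Z = (2*(-5)*(12 + 10))*(12 + (-11)**2 - 7*(-11)) = (2*(-5)*22)*(12 + 121 + 77) = -220*210 = -46200)
(-25145 + Z) + (123636 - 135028) = (-25145 - 46200) + (123636 - 135028) = -71345 - 11392 = -82737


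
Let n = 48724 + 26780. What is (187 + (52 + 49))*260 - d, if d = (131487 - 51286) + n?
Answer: -80825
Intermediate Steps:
n = 75504
d = 155705 (d = (131487 - 51286) + 75504 = 80201 + 75504 = 155705)
(187 + (52 + 49))*260 - d = (187 + (52 + 49))*260 - 1*155705 = (187 + 101)*260 - 155705 = 288*260 - 155705 = 74880 - 155705 = -80825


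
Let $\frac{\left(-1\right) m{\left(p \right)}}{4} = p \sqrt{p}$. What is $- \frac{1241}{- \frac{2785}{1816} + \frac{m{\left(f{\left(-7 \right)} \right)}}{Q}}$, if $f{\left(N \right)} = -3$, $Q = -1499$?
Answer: $\frac{14103148890551960}{17429670005017} - \frac{73618395656448 i \sqrt{3}}{17429670005017} \approx 809.15 - 7.3157 i$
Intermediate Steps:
$m{\left(p \right)} = - 4 p^{\frac{3}{2}}$ ($m{\left(p \right)} = - 4 p \sqrt{p} = - 4 p^{\frac{3}{2}}$)
$- \frac{1241}{- \frac{2785}{1816} + \frac{m{\left(f{\left(-7 \right)} \right)}}{Q}} = - \frac{1241}{- \frac{2785}{1816} + \frac{\left(-4\right) \left(-3\right)^{\frac{3}{2}}}{-1499}} = - \frac{1241}{\left(-2785\right) \frac{1}{1816} + - 4 \left(- 3 i \sqrt{3}\right) \left(- \frac{1}{1499}\right)} = - \frac{1241}{- \frac{2785}{1816} + 12 i \sqrt{3} \left(- \frac{1}{1499}\right)} = - \frac{1241}{- \frac{2785}{1816} - \frac{12 i \sqrt{3}}{1499}}$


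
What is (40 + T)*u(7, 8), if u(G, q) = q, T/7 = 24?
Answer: 1664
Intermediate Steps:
T = 168 (T = 7*24 = 168)
(40 + T)*u(7, 8) = (40 + 168)*8 = 208*8 = 1664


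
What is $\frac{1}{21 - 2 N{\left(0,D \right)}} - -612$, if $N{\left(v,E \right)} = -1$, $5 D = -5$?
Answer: $\frac{14077}{23} \approx 612.04$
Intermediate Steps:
$D = -1$ ($D = \frac{1}{5} \left(-5\right) = -1$)
$\frac{1}{21 - 2 N{\left(0,D \right)}} - -612 = \frac{1}{21 - -2} - -612 = \frac{1}{21 + 2} + 612 = \frac{1}{23} + 612 = \frac{14077}{23}$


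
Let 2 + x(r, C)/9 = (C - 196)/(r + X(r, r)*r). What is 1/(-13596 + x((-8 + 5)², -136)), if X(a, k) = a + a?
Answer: -19/258998 ≈ -7.3360e-5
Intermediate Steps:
X(a, k) = 2*a
x(r, C) = -18 + 9*(-196 + C)/(r + 2*r²) (x(r, C) = -18 + 9*((C - 196)/(r + (2*r)*r)) = -18 + 9*((-196 + C)/(r + 2*r²)) = -18 + 9*(-196 + C)/(r + 2*r²))
1/(-13596 + x((-8 + 5)², -136)) = 1/(-13596 + 9*(-196 - 136 - 4*(-8 + 5)⁴ - 2*(-8 + 5)²)/(((-8 + 5)²)*(1 + 2*(-8 + 5)²))) = 1/(-13596 + 9*(-196 - 136 - 4*((-3)²)² - 2*(-3)²)/(((-3)²)*(1 + 2*(-3)²))) = 1/(-13596 + 9*(-196 - 136 - 4*9² - 2*9)/(9*(1 + 2*9))) = 1/(-13596 + 9*(⅑)*(-196 - 136 - 4*81 - 18)/(1 + 18)) = 1/(-13596 + 9*(⅑)*(-196 - 136 - 324 - 18)/19) = 1/(-13596 + 9*(⅑)*(1/19)*(-674)) = 1/(-13596 - 674/19) = 1/(-258998/19) = -19/258998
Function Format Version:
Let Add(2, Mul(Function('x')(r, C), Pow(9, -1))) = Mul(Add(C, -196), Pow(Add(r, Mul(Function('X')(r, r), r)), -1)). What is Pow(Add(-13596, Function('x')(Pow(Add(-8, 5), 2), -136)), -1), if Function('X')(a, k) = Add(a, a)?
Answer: Rational(-19, 258998) ≈ -7.3360e-5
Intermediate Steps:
Function('X')(a, k) = Mul(2, a)
Function('x')(r, C) = Add(-18, Mul(9, Pow(Add(r, Mul(2, Pow(r, 2))), -1), Add(-196, C))) (Function('x')(r, C) = Add(-18, Mul(9, Mul(Add(C, -196), Pow(Add(r, Mul(Mul(2, r), r)), -1)))) = Add(-18, Mul(9, Mul(Add(-196, C), Pow(Add(r, Mul(2, Pow(r, 2))), -1)))) = Add(-18, Mul(9, Mul(Pow(Add(r, Mul(2, Pow(r, 2))), -1), Add(-196, C)))) = Add(-18, Mul(9, Pow(Add(r, Mul(2, Pow(r, 2))), -1), Add(-196, C))))
Pow(Add(-13596, Function('x')(Pow(Add(-8, 5), 2), -136)), -1) = Pow(Add(-13596, Mul(9, Pow(Pow(Add(-8, 5), 2), -1), Pow(Add(1, Mul(2, Pow(Add(-8, 5), 2))), -1), Add(-196, -136, Mul(-4, Pow(Pow(Add(-8, 5), 2), 2)), Mul(-2, Pow(Add(-8, 5), 2))))), -1) = Pow(Add(-13596, Mul(9, Pow(Pow(-3, 2), -1), Pow(Add(1, Mul(2, Pow(-3, 2))), -1), Add(-196, -136, Mul(-4, Pow(Pow(-3, 2), 2)), Mul(-2, Pow(-3, 2))))), -1) = Pow(Add(-13596, Mul(9, Pow(9, -1), Pow(Add(1, Mul(2, 9)), -1), Add(-196, -136, Mul(-4, Pow(9, 2)), Mul(-2, 9)))), -1) = Pow(Add(-13596, Mul(9, Rational(1, 9), Pow(Add(1, 18), -1), Add(-196, -136, Mul(-4, 81), -18))), -1) = Pow(Add(-13596, Mul(9, Rational(1, 9), Pow(19, -1), Add(-196, -136, -324, -18))), -1) = Pow(Add(-13596, Mul(9, Rational(1, 9), Rational(1, 19), -674)), -1) = Pow(Add(-13596, Rational(-674, 19)), -1) = Pow(Rational(-258998, 19), -1) = Rational(-19, 258998)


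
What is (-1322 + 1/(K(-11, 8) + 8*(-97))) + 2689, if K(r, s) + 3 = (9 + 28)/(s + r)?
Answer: 3245255/2374 ≈ 1367.0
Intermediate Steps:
K(r, s) = -3 + 37/(r + s) (K(r, s) = -3 + (9 + 28)/(s + r) = -3 + 37/(r + s))
(-1322 + 1/(K(-11, 8) + 8*(-97))) + 2689 = (-1322 + 1/((37 - 3*(-11) - 3*8)/(-11 + 8) + 8*(-97))) + 2689 = (-1322 + 1/((37 + 33 - 24)/(-3) - 776)) + 2689 = (-1322 + 1/(-⅓*46 - 776)) + 2689 = (-1322 + 1/(-46/3 - 776)) + 2689 = (-1322 + 1/(-2374/3)) + 2689 = (-1322 - 3/2374) + 2689 = -3138431/2374 + 2689 = 3245255/2374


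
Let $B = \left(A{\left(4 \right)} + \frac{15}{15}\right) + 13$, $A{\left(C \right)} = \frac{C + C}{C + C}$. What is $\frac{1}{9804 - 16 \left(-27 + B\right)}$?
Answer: $\frac{1}{9996} \approx 0.00010004$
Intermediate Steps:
$A{\left(C \right)} = 1$ ($A{\left(C \right)} = \frac{2 C}{2 C} = 2 C \frac{1}{2 C} = 1$)
$B = 15$ ($B = \left(1 + \frac{15}{15}\right) + 13 = \left(1 + 15 \cdot \frac{1}{15}\right) + 13 = \left(1 + 1\right) + 13 = 2 + 13 = 15$)
$\frac{1}{9804 - 16 \left(-27 + B\right)} = \frac{1}{9804 - 16 \left(-27 + 15\right)} = \frac{1}{9804 - -192} = \frac{1}{9804 + 192} = \frac{1}{9996}$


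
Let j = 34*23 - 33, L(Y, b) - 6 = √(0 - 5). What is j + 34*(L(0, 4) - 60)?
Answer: -1087 + 34*I*√5 ≈ -1087.0 + 76.026*I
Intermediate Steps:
L(Y, b) = 6 + I*√5 (L(Y, b) = 6 + √(0 - 5) = 6 + √(-5) = 6 + I*√5)
j = 749 (j = 782 - 33 = 749)
j + 34*(L(0, 4) - 60) = 749 + 34*((6 + I*√5) - 60) = 749 + 34*(-54 + I*√5) = 749 + (-1836 + 34*I*√5) = -1087 + 34*I*√5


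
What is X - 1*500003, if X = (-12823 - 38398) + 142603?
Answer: -408621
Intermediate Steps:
X = 91382 (X = -51221 + 142603 = 91382)
X - 1*500003 = 91382 - 1*500003 = 91382 - 500003 = -408621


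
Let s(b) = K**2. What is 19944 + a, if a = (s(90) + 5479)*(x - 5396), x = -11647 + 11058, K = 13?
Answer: -33783336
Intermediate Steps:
x = -589
s(b) = 169 (s(b) = 13**2 = 169)
a = -33803280 (a = (169 + 5479)*(-589 - 5396) = 5648*(-5985) = -33803280)
19944 + a = 19944 - 33803280 = -33783336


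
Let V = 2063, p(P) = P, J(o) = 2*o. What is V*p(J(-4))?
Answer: -16504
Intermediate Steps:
V*p(J(-4)) = 2063*(2*(-4)) = 2063*(-8) = -16504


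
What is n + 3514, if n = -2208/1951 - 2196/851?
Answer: 5828134310/1660301 ≈ 3510.3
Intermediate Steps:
n = -6163404/1660301 (n = -2208*1/1951 - 2196*1/851 = -2208/1951 - 2196/851 = -6163404/1660301 ≈ -3.7122)
n + 3514 = -6163404/1660301 + 3514 = 5828134310/1660301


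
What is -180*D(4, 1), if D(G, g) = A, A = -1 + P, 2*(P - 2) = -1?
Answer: -90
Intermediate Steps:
P = 3/2 (P = 2 + (½)*(-1) = 2 - ½ = 3/2 ≈ 1.5000)
A = ½ (A = -1 + 3/2 = ½ ≈ 0.50000)
D(G, g) = ½
-180*D(4, 1) = -180*½ = -90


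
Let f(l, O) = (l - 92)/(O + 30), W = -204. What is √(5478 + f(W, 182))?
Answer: 2*√3845945/53 ≈ 74.004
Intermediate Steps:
f(l, O) = (-92 + l)/(30 + O)
√(5478 + f(W, 182)) = √(5478 + (-92 - 204)/(30 + 182)) = √(5478 - 296/212) = √(5478 + (1/212)*(-296)) = √(5478 - 74/53) = √(290260/53) = 2*√3845945/53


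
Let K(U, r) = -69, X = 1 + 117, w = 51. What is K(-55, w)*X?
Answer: -8142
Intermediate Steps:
X = 118
K(-55, w)*X = -69*118 = -8142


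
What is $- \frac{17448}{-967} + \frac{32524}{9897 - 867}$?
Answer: $\frac{94503074}{4366005} \approx 21.645$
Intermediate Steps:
$- \frac{17448}{-967} + \frac{32524}{9897 - 867} = \left(-17448\right) \left(- \frac{1}{967}\right) + \frac{32524}{9897 - 867} = \frac{17448}{967} + \frac{32524}{9030} = \frac{17448}{967} + 32524 \cdot \frac{1}{9030} = \frac{17448}{967} + \frac{16262}{4515} = \frac{94503074}{4366005}$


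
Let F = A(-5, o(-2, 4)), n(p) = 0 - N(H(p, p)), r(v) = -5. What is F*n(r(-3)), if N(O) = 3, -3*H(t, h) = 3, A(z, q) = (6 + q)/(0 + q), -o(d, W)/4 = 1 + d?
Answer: -15/2 ≈ -7.5000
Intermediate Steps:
o(d, W) = -4 - 4*d (o(d, W) = -4*(1 + d) = -4 - 4*d)
A(z, q) = (6 + q)/q
H(t, h) = -1 (H(t, h) = -⅓*3 = -1)
n(p) = -3 (n(p) = 0 - 1*3 = 0 - 3 = -3)
F = 5/2 (F = (6 + (-4 - 4*(-2)))/(-4 - 4*(-2)) = (6 + (-4 + 8))/(-4 + 8) = (6 + 4)/4 = (¼)*10 = 5/2 ≈ 2.5000)
F*n(r(-3)) = (5/2)*(-3) = -15/2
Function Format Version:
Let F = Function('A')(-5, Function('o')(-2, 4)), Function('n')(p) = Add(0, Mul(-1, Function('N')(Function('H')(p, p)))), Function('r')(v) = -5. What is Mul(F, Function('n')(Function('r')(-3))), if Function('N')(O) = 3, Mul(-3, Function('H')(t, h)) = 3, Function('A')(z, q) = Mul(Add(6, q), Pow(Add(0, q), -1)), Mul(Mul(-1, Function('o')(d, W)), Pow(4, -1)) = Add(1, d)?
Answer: Rational(-15, 2) ≈ -7.5000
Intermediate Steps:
Function('o')(d, W) = Add(-4, Mul(-4, d)) (Function('o')(d, W) = Mul(-4, Add(1, d)) = Add(-4, Mul(-4, d)))
Function('A')(z, q) = Mul(Pow(q, -1), Add(6, q)) (Function('A')(z, q) = Mul(Add(6, q), Pow(q, -1)) = Mul(Pow(q, -1), Add(6, q)))
Function('H')(t, h) = -1 (Function('H')(t, h) = Mul(Rational(-1, 3), 3) = -1)
Function('n')(p) = -3 (Function('n')(p) = Add(0, Mul(-1, 3)) = Add(0, -3) = -3)
F = Rational(5, 2) (F = Mul(Pow(Add(-4, Mul(-4, -2)), -1), Add(6, Add(-4, Mul(-4, -2)))) = Mul(Pow(Add(-4, 8), -1), Add(6, Add(-4, 8))) = Mul(Pow(4, -1), Add(6, 4)) = Mul(Rational(1, 4), 10) = Rational(5, 2) ≈ 2.5000)
Mul(F, Function('n')(Function('r')(-3))) = Mul(Rational(5, 2), -3) = Rational(-15, 2)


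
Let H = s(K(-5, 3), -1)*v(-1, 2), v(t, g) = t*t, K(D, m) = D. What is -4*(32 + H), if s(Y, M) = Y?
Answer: -108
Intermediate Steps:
v(t, g) = t**2
H = -5 (H = -5*(-1)**2 = -5*1 = -5)
-4*(32 + H) = -4*(32 - 5) = -4*27 = -108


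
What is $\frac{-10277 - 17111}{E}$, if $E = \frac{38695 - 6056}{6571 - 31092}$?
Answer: $\frac{671581148}{32639} \approx 20576.0$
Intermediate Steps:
$E = - \frac{32639}{24521}$ ($E = \frac{32639}{-24521} = 32639 \left(- \frac{1}{24521}\right) = - \frac{32639}{24521} \approx -1.3311$)
$\frac{-10277 - 17111}{E} = \frac{-10277 - 17111}{- \frac{32639}{24521}} = \left(-27388\right) \left(- \frac{24521}{32639}\right) = \frac{671581148}{32639}$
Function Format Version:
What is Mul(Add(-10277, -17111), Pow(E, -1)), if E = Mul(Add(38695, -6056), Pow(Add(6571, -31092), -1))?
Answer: Rational(671581148, 32639) ≈ 20576.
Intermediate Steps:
E = Rational(-32639, 24521) (E = Mul(32639, Pow(-24521, -1)) = Mul(32639, Rational(-1, 24521)) = Rational(-32639, 24521) ≈ -1.3311)
Mul(Add(-10277, -17111), Pow(E, -1)) = Mul(Add(-10277, -17111), Pow(Rational(-32639, 24521), -1)) = Mul(-27388, Rational(-24521, 32639)) = Rational(671581148, 32639)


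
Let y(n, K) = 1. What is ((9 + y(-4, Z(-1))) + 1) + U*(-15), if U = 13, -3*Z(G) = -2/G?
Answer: -184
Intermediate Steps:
Z(G) = 2/(3*G) (Z(G) = -(-2)/(3*G) = 2/(3*G))
((9 + y(-4, Z(-1))) + 1) + U*(-15) = ((9 + 1) + 1) + 13*(-15) = (10 + 1) - 195 = 11 - 195 = -184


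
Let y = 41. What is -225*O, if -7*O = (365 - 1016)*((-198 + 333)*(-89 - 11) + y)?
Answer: 281629575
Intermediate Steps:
O = -1251687 (O = -(365 - 1016)*((-198 + 333)*(-89 - 11) + 41)/7 = -(-93)*(135*(-100) + 41) = -(-93)*(-13500 + 41) = -(-93)*(-13459) = -⅐*8761809 = -1251687)
-225*O = -225*(-1251687) = 281629575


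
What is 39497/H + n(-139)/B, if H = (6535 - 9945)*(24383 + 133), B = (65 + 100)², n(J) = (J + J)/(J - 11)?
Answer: -46483231/114949395000 ≈ -0.00040438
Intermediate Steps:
n(J) = 2*J/(-11 + J) (n(J) = (2*J)/(-11 + J) = 2*J/(-11 + J))
B = 27225 (B = 165² = 27225)
H = -83599560 (H = -3410*24516 = -83599560)
39497/H + n(-139)/B = 39497/(-83599560) + (2*(-139)/(-11 - 139))/27225 = 39497*(-1/83599560) + (2*(-139)/(-150))*(1/27225) = -39497/83599560 + (2*(-139)*(-1/150))*(1/27225) = -39497/83599560 + (139/75)*(1/27225) = -39497/83599560 + 139/2041875 = -46483231/114949395000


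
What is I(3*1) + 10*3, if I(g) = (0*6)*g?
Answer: 30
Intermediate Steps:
I(g) = 0 (I(g) = 0*g = 0)
I(3*1) + 10*3 = 0 + 10*3 = 0 + 30 = 30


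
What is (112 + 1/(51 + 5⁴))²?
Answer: 5732458369/456976 ≈ 12544.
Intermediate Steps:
(112 + 1/(51 + 5⁴))² = (112 + 1/(51 + 625))² = (112 + 1/676)² = (75713/676)² = 5732458369/456976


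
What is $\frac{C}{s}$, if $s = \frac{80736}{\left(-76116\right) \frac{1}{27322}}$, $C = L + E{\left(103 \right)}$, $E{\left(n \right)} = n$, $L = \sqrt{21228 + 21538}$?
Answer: $- \frac{653329}{183822416} - \frac{6343 \sqrt{42766}}{183822416} \approx -0.01069$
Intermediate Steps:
$L = \sqrt{42766} \approx 206.8$
$C = 103 + \sqrt{42766}$ ($C = \sqrt{42766} + 103 = 103 + \sqrt{42766} \approx 309.8$)
$s = - \frac{183822416}{6343}$ ($s = \frac{80736}{\left(-76116\right) \frac{1}{27322}} = \frac{80736}{- \frac{38058}{13661}} = 80736 \left(- \frac{13661}{38058}\right) = - \frac{183822416}{6343} \approx -28980.0$)
$\frac{C}{s} = \frac{103 + \sqrt{42766}}{- \frac{183822416}{6343}} = \left(103 + \sqrt{42766}\right) \left(- \frac{6343}{183822416}\right) = - \frac{653329}{183822416} - \frac{6343 \sqrt{42766}}{183822416}$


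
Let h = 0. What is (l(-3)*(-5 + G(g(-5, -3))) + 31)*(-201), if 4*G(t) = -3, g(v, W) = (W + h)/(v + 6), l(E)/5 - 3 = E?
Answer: -6231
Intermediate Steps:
l(E) = 15 + 5*E
g(v, W) = W/(6 + v) (g(v, W) = (W + 0)/(v + 6) = W/(6 + v))
G(t) = -¾ (G(t) = (¼)*(-3) = -¾)
(l(-3)*(-5 + G(g(-5, -3))) + 31)*(-201) = ((15 + 5*(-3))*(-5 - ¾) + 31)*(-201) = ((15 - 15)*(-23/4) + 31)*(-201) = (0*(-23/4) + 31)*(-201) = (0 + 31)*(-201) = 31*(-201) = -6231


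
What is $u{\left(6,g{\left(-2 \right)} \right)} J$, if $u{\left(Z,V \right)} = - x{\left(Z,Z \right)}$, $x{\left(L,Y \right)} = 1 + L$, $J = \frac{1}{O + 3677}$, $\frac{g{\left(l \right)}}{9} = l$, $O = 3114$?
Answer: $- \frac{7}{6791} \approx -0.0010308$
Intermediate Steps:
$g{\left(l \right)} = 9 l$
$J = \frac{1}{6791}$ ($J = \frac{1}{3114 + 3677} = \frac{1}{6791} \approx 0.00014725$)
$u{\left(Z,V \right)} = -1 - Z$ ($u{\left(Z,V \right)} = - (1 + Z) = -1 - Z$)
$u{\left(6,g{\left(-2 \right)} \right)} J = \left(-1 - 6\right) \frac{1}{6791} = \left(-7\right) \frac{1}{6791} = - \frac{7}{6791}$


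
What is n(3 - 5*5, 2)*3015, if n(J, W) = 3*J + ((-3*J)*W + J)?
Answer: 132660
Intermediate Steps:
n(J, W) = 4*J - 3*J*W (n(J, W) = 3*J + (-3*J*W + J) = 3*J + (J - 3*J*W) = 4*J - 3*J*W)
n(3 - 5*5, 2)*3015 = ((3 - 5*5)*(4 - 3*2))*3015 = ((3 - 25)*(4 - 6))*3015 = -22*(-2)*3015 = 44*3015 = 132660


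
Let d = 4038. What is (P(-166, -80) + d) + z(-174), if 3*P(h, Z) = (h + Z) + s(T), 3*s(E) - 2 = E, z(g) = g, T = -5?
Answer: 11345/3 ≈ 3781.7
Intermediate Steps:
s(E) = ⅔ + E/3
P(h, Z) = -⅓ + Z/3 + h/3 (P(h, Z) = ((h + Z) + (⅔ + (⅓)*(-5)))/3 = ((Z + h) + (⅔ - 5/3))/3 = ((Z + h) - 1)/3 = (-1 + Z + h)/3 = -⅓ + Z/3 + h/3)
(P(-166, -80) + d) + z(-174) = ((-⅓ + (⅓)*(-80) + (⅓)*(-166)) + 4038) - 174 = ((-⅓ - 80/3 - 166/3) + 4038) - 174 = (-247/3 + 4038) - 174 = 11867/3 - 174 = 11345/3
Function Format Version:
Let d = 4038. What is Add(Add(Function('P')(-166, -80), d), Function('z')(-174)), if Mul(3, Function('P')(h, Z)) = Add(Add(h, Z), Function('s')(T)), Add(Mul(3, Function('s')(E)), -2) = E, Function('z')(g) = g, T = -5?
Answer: Rational(11345, 3) ≈ 3781.7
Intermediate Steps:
Function('s')(E) = Add(Rational(2, 3), Mul(Rational(1, 3), E))
Function('P')(h, Z) = Add(Rational(-1, 3), Mul(Rational(1, 3), Z), Mul(Rational(1, 3), h)) (Function('P')(h, Z) = Mul(Rational(1, 3), Add(Add(h, Z), Add(Rational(2, 3), Mul(Rational(1, 3), -5)))) = Mul(Rational(1, 3), Add(Add(Z, h), Add(Rational(2, 3), Rational(-5, 3)))) = Mul(Rational(1, 3), Add(Add(Z, h), -1)) = Mul(Rational(1, 3), Add(-1, Z, h)) = Add(Rational(-1, 3), Mul(Rational(1, 3), Z), Mul(Rational(1, 3), h)))
Add(Add(Function('P')(-166, -80), d), Function('z')(-174)) = Add(Add(Add(Rational(-1, 3), Mul(Rational(1, 3), -80), Mul(Rational(1, 3), -166)), 4038), -174) = Add(Add(Add(Rational(-1, 3), Rational(-80, 3), Rational(-166, 3)), 4038), -174) = Add(Add(Rational(-247, 3), 4038), -174) = Add(Rational(11867, 3), -174) = Rational(11345, 3)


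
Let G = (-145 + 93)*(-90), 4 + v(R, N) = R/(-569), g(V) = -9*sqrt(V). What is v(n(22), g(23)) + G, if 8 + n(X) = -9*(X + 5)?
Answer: 2660895/569 ≈ 4676.4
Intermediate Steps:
n(X) = -53 - 9*X (n(X) = -8 - 9*(X + 5) = -8 - 9*(5 + X) = -8 + (-45 - 9*X) = -53 - 9*X)
v(R, N) = -4 - R/569 (v(R, N) = -4 + R/(-569) = -4 + R*(-1/569) = -4 - R/569)
G = 4680 (G = -52*(-90) = 4680)
v(n(22), g(23)) + G = (-4 - (-53 - 9*22)/569) + 4680 = (-4 - (-53 - 198)/569) + 4680 = (-4 - 1/569*(-251)) + 4680 = (-4 + 251/569) + 4680 = -2025/569 + 4680 = 2660895/569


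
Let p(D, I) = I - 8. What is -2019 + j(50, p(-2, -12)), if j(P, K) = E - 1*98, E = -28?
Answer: -2145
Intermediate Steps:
p(D, I) = -8 + I
j(P, K) = -126 (j(P, K) = -28 - 1*98 = -28 - 98 = -126)
-2019 + j(50, p(-2, -12)) = -2019 - 126 = -2145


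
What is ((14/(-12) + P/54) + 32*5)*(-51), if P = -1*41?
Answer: -72556/9 ≈ -8061.8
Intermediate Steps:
P = -41
((14/(-12) + P/54) + 32*5)*(-51) = ((14/(-12) - 41/54) + 32*5)*(-51) = ((14*(-1/12) - 41*1/54) + 160)*(-51) = ((-7/6 - 41/54) + 160)*(-51) = (-52/27 + 160)*(-51) = (4268/27)*(-51) = -72556/9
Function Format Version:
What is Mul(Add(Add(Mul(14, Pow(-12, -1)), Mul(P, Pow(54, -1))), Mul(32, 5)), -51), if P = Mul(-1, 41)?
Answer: Rational(-72556, 9) ≈ -8061.8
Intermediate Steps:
P = -41
Mul(Add(Add(Mul(14, Pow(-12, -1)), Mul(P, Pow(54, -1))), Mul(32, 5)), -51) = Mul(Add(Add(Mul(14, Pow(-12, -1)), Mul(-41, Pow(54, -1))), Mul(32, 5)), -51) = Mul(Add(Add(Mul(14, Rational(-1, 12)), Mul(-41, Rational(1, 54))), 160), -51) = Mul(Add(Add(Rational(-7, 6), Rational(-41, 54)), 160), -51) = Mul(Add(Rational(-52, 27), 160), -51) = Mul(Rational(4268, 27), -51) = Rational(-72556, 9)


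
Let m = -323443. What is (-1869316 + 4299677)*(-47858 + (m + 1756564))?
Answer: 3366689169943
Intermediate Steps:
(-1869316 + 4299677)*(-47858 + (m + 1756564)) = (-1869316 + 4299677)*(-47858 + (-323443 + 1756564)) = 2430361*(-47858 + 1433121) = 2430361*1385263 = 3366689169943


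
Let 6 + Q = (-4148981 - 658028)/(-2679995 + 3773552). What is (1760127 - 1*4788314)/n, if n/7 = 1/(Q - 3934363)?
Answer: 13028658186830306354/7654899 ≈ 1.7020e+12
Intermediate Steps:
Q = -11368351/1093557 (Q = -6 + (-4148981 - 658028)/(-2679995 + 3773552) = -6 - 4807009/1093557 = -11368351/1093557 ≈ -10.396)
n = -7654899/4302461567542 (n = 7/(-11368351/1093557 - 3934363) = 7/(-4302461567542/1093557) = 7*(-1093557/4302461567542) = -7654899/4302461567542 ≈ -1.7792e-6)
(1760127 - 1*4788314)/n = (1760127 - 1*4788314)/(-7654899/4302461567542) = (1760127 - 4788314)*(-4302461567542/7654899) = -3028187*(-4302461567542/7654899) = 13028658186830306354/7654899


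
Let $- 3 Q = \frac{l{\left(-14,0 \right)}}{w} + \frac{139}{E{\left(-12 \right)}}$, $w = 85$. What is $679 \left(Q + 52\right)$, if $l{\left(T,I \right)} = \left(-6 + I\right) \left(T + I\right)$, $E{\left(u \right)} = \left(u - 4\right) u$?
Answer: $\frac{1709706383}{48960} \approx 34921.0$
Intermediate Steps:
$E{\left(u \right)} = u \left(-4 + u\right)$ ($E{\left(u \right)} = \left(-4 + u\right) u = u \left(-4 + u\right)$)
$l{\left(T,I \right)} = \left(-6 + I\right) \left(I + T\right)$
$Q = - \frac{27943}{48960}$ ($Q = - \frac{\frac{0^{2} - 0 - -84 + 0 \left(-14\right)}{85} + \frac{139}{\left(-12\right) \left(-4 - 12\right)}}{3} = - \frac{\left(0 + 0 + 84 + 0\right) \frac{1}{85} + \frac{139}{\left(-12\right) \left(-16\right)}}{3} = - \frac{84 \cdot \frac{1}{85} + \frac{139}{192}}{3} = - \frac{\frac{84}{85} + 139 \cdot \frac{1}{192}}{3} = - \frac{\frac{84}{85} + \frac{139}{192}}{3} = \left(- \frac{1}{3}\right) \frac{27943}{16320} = - \frac{27943}{48960} \approx -0.57073$)
$679 \left(Q + 52\right) = 679 \left(- \frac{27943}{48960} + 52\right) = 679 \cdot \frac{2517977}{48960} = \frac{1709706383}{48960}$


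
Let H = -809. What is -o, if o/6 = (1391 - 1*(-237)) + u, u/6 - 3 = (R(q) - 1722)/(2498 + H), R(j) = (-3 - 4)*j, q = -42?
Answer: -5543052/563 ≈ -9845.6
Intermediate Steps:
R(j) = -7*j
u = 7278/563 (u = 18 + 6*((-7*(-42) - 1722)/(2498 - 809)) = 18 + 6*((294 - 1722)/1689) = 18 + 6*(-1428*1/1689) = 18 + 6*(-476/563) = 18 - 2856/563 = 7278/563 ≈ 12.927)
o = 5543052/563 (o = 6*((1391 - 1*(-237)) + 7278/563) = 6*((1391 + 237) + 7278/563) = 6*(1628 + 7278/563) = 6*(923842/563) = 5543052/563 ≈ 9845.6)
-o = -1*5543052/563 = -5543052/563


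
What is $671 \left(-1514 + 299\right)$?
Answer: $-815265$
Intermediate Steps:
$671 \left(-1514 + 299\right) = 671 \left(-1215\right) = -815265$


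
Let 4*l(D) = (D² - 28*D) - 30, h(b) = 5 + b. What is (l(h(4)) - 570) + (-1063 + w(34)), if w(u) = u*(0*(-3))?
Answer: -6733/4 ≈ -1683.3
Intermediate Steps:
l(D) = -15/2 - 7*D + D²/4 (l(D) = ((D² - 28*D) - 30)/4 = (-30 + D² - 28*D)/4 = -15/2 - 7*D + D²/4)
w(u) = 0 (w(u) = u*0 = 0)
(l(h(4)) - 570) + (-1063 + w(34)) = ((-15/2 - 7*(5 + 4) + (5 + 4)²/4) - 570) + (-1063 + 0) = ((-15/2 - 7*9 + (¼)*9²) - 570) - 1063 = ((-15/2 - 63 + (¼)*81) - 570) - 1063 = ((-15/2 - 63 + 81/4) - 570) - 1063 = (-201/4 - 570) - 1063 = -2481/4 - 1063 = -6733/4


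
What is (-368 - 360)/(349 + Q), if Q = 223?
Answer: -14/11 ≈ -1.2727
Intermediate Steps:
(-368 - 360)/(349 + Q) = (-368 - 360)/(349 + 223) = -728/572 = -728*1/572 = -14/11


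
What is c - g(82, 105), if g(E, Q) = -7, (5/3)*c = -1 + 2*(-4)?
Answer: 8/5 ≈ 1.6000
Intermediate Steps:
c = -27/5 (c = 3*(-1 + 2*(-4))/5 = 3*(-1 - 8)/5 = (⅗)*(-9) = -27/5 ≈ -5.4000)
c - g(82, 105) = -27/5 - 1*(-7) = -27/5 + 7 = 8/5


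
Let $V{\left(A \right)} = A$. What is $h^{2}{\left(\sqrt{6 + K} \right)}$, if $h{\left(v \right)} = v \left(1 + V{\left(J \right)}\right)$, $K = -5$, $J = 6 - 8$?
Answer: $1$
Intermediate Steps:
$J = -2$ ($J = 6 - 8 = -2$)
$h{\left(v \right)} = - v$ ($h{\left(v \right)} = v \left(1 - 2\right) = v \left(-1\right) = - v$)
$h^{2}{\left(\sqrt{6 + K} \right)} = \left(- \sqrt{6 - 5}\right)^{2} = \left(- \sqrt{1}\right)^{2} = \left(\left(-1\right) 1\right)^{2} = \left(-1\right)^{2} = 1$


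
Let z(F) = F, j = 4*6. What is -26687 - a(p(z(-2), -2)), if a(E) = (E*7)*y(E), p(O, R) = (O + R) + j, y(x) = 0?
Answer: -26687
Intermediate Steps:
j = 24
p(O, R) = 24 + O + R (p(O, R) = (O + R) + 24 = 24 + O + R)
a(E) = 0 (a(E) = (E*7)*0 = (7*E)*0 = 0)
-26687 - a(p(z(-2), -2)) = -26687 - 1*0 = -26687 + 0 = -26687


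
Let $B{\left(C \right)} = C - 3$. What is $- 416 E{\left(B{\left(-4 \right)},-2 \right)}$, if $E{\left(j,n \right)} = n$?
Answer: $832$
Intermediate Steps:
$B{\left(C \right)} = -3 + C$
$- 416 E{\left(B{\left(-4 \right)},-2 \right)} = \left(-416\right) \left(-2\right) = 832$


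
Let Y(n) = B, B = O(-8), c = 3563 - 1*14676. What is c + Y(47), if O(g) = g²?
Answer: -11049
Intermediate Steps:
c = -11113 (c = 3563 - 14676 = -11113)
B = 64 (B = (-8)² = 64)
Y(n) = 64
c + Y(47) = -11113 + 64 = -11049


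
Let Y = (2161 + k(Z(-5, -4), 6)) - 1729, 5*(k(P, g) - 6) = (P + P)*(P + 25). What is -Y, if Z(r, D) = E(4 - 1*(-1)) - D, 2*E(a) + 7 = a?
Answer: -2358/5 ≈ -471.60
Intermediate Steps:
E(a) = -7/2 + a/2
Z(r, D) = -1 - D (Z(r, D) = (-7/2 + (4 - 1*(-1))/2) - D = (-7/2 + (4 + 1)/2) - D = (-7/2 + (½)*5) - D = (-7/2 + 5/2) - D = -1 - D)
k(P, g) = 6 + 2*P*(25 + P)/5 (k(P, g) = 6 + ((P + P)*(P + 25))/5 = 6 + ((2*P)*(25 + P))/5 = 6 + (2*P*(25 + P))/5 = 6 + 2*P*(25 + P)/5)
Y = 2358/5 (Y = (2161 + (6 + 10*(-1 - 1*(-4)) + 2*(-1 - 1*(-4))²/5)) - 1729 = (2161 + (6 + 10*(-1 + 4) + 2*(-1 + 4)²/5)) - 1729 = (2161 + (6 + 10*3 + (⅖)*3²)) - 1729 = (2161 + (6 + 30 + (⅖)*9)) - 1729 = (2161 + (6 + 30 + 18/5)) - 1729 = (2161 + 198/5) - 1729 = 11003/5 - 1729 = 2358/5 ≈ 471.60)
-Y = -1*2358/5 = -2358/5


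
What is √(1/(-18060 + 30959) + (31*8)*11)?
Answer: √453896113227/12899 ≈ 52.230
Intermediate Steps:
√(1/(-18060 + 30959) + (31*8)*11) = √(1/12899 + 248*11) = √(1/12899 + 2728) = √(35188473/12899) = √453896113227/12899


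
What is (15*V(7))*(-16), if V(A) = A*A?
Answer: -11760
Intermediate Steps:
V(A) = A**2
(15*V(7))*(-16) = (15*7**2)*(-16) = (15*49)*(-16) = 735*(-16) = -11760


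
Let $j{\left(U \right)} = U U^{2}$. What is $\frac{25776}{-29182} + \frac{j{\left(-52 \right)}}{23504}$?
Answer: $- \frac{11319860}{1648783} \approx -6.8656$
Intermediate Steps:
$j{\left(U \right)} = U^{3}$
$\frac{25776}{-29182} + \frac{j{\left(-52 \right)}}{23504} = \frac{25776}{-29182} + \frac{\left(-52\right)^{3}}{23504} = 25776 \left(- \frac{1}{29182}\right) - \frac{676}{113} = - \frac{12888}{14591} - \frac{676}{113} = - \frac{11319860}{1648783}$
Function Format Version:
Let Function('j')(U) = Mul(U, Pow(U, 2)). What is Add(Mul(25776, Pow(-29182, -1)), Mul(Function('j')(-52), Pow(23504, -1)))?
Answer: Rational(-11319860, 1648783) ≈ -6.8656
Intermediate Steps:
Function('j')(U) = Pow(U, 3)
Add(Mul(25776, Pow(-29182, -1)), Mul(Function('j')(-52), Pow(23504, -1))) = Add(Mul(25776, Pow(-29182, -1)), Mul(Pow(-52, 3), Pow(23504, -1))) = Add(Mul(25776, Rational(-1, 29182)), Mul(-140608, Rational(1, 23504))) = Add(Rational(-12888, 14591), Rational(-676, 113)) = Rational(-11319860, 1648783)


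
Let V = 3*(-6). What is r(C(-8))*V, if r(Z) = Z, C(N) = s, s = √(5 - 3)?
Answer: -18*√2 ≈ -25.456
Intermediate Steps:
s = √2 ≈ 1.4142
C(N) = √2
V = -18
r(C(-8))*V = √2*(-18) = -18*√2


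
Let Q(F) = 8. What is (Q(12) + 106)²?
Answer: 12996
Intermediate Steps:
(Q(12) + 106)² = (8 + 106)² = 114² = 12996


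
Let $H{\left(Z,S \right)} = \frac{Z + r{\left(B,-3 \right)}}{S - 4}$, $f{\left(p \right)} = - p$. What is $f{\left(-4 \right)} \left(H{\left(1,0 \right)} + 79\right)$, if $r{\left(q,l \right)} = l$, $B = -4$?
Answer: $318$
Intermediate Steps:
$H{\left(Z,S \right)} = \frac{-3 + Z}{-4 + S}$ ($H{\left(Z,S \right)} = \frac{Z - 3}{S - 4} = \frac{-3 + Z}{-4 + S}$)
$f{\left(-4 \right)} \left(H{\left(1,0 \right)} + 79\right) = \left(-1\right) \left(-4\right) \left(\frac{-3 + 1}{-4 + 0} + 79\right) = 4 \left(\frac{1}{-4} \left(-2\right) + 79\right) = 4 \left(\left(- \frac{1}{4}\right) \left(-2\right) + 79\right) = 4 \left(\frac{1}{2} + 79\right) = 4 \cdot \frac{159}{2} = 318$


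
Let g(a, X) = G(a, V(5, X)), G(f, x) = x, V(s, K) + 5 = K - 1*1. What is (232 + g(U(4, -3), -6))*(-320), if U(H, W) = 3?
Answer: -70400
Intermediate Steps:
V(s, K) = -6 + K (V(s, K) = -5 + (K - 1*1) = -5 + (K - 1) = -5 + (-1 + K) = -6 + K)
g(a, X) = -6 + X
(232 + g(U(4, -3), -6))*(-320) = (232 + (-6 - 6))*(-320) = (232 - 12)*(-320) = 220*(-320) = -70400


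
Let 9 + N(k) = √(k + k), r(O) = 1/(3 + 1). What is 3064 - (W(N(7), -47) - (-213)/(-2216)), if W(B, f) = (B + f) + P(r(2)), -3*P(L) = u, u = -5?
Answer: 20731319/6648 - √14 ≈ 3114.7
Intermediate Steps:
r(O) = ¼ (r(O) = 1/4 = ¼)
N(k) = -9 + √2*√k (N(k) = -9 + √(k + k) = -9 + √(2*k) = -9 + √2*√k)
P(L) = 5/3 (P(L) = -⅓*(-5) = 5/3)
W(B, f) = 5/3 + B + f (W(B, f) = (B + f) + 5/3 = 5/3 + B + f)
3064 - (W(N(7), -47) - (-213)/(-2216)) = 3064 - ((5/3 + (-9 + √2*√7) - 47) - (-213)/(-2216)) = 3064 - ((5/3 + (-9 + √14) - 47) - (-213)*(-1)/2216) = 3064 - ((-163/3 + √14) - 1*213/2216) = 3064 - ((-163/3 + √14) - 213/2216) = 3064 - (-361847/6648 + √14) = 3064 + (361847/6648 - √14) = 20731319/6648 - √14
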